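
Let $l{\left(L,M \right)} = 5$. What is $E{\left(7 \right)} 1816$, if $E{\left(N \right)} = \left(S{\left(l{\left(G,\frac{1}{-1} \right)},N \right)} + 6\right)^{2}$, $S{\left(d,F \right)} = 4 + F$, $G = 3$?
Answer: $524824$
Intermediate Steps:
$E{\left(N \right)} = \left(10 + N\right)^{2}$ ($E{\left(N \right)} = \left(\left(4 + N\right) + 6\right)^{2} = \left(10 + N\right)^{2}$)
$E{\left(7 \right)} 1816 = \left(10 + 7\right)^{2} \cdot 1816 = 17^{2} \cdot 1816 = 289 \cdot 1816 = 524824$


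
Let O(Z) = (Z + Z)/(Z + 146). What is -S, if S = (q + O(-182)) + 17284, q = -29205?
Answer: 107198/9 ≈ 11911.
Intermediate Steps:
O(Z) = 2*Z/(146 + Z) (O(Z) = (2*Z)/(146 + Z) = 2*Z/(146 + Z))
S = -107198/9 (S = (-29205 + 2*(-182)/(146 - 182)) + 17284 = (-29205 + 2*(-182)/(-36)) + 17284 = (-29205 + 2*(-182)*(-1/36)) + 17284 = (-29205 + 91/9) + 17284 = -262754/9 + 17284 = -107198/9 ≈ -11911.)
-S = -1*(-107198/9) = 107198/9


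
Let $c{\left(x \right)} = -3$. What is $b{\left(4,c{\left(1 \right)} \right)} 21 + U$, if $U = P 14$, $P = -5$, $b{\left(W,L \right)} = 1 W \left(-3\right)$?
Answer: $-322$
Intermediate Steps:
$b{\left(W,L \right)} = - 3 W$ ($b{\left(W,L \right)} = W \left(-3\right) = - 3 W$)
$U = -70$ ($U = \left(-5\right) 14 = -70$)
$b{\left(4,c{\left(1 \right)} \right)} 21 + U = \left(-3\right) 4 \cdot 21 - 70 = \left(-12\right) 21 - 70 = -252 - 70 = -322$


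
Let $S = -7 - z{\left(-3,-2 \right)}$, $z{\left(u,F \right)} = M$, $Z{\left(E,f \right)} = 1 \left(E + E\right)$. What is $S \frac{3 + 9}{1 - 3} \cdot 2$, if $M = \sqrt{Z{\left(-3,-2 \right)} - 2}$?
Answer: $84 + 24 i \sqrt{2} \approx 84.0 + 33.941 i$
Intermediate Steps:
$Z{\left(E,f \right)} = 2 E$ ($Z{\left(E,f \right)} = 1 \cdot 2 E = 2 E$)
$M = 2 i \sqrt{2}$ ($M = \sqrt{2 \left(-3\right) - 2} = \sqrt{-6 - 2} = \sqrt{-8} = 2 i \sqrt{2} \approx 2.8284 i$)
$z{\left(u,F \right)} = 2 i \sqrt{2}$
$S = -7 - 2 i \sqrt{2} \approx -7.0 - 2.8284 i$
$S \frac{3 + 9}{1 - 3} \cdot 2 = \left(-7 - 2 i \sqrt{2}\right) \frac{3 + 9}{1 - 3} \cdot 2 = \left(-7 - 2 i \sqrt{2}\right) \frac{12}{-2} \cdot 2 = \left(-7 - 2 i \sqrt{2}\right) 12 \left(- \frac{1}{2}\right) 2 = \left(-7 - 2 i \sqrt{2}\right) \left(-6\right) 2 = \left(42 + 12 i \sqrt{2}\right) 2 = 84 + 24 i \sqrt{2}$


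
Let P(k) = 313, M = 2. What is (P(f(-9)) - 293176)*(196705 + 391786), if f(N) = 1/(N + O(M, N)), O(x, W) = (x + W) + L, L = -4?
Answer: -172347239733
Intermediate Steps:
O(x, W) = -4 + W + x (O(x, W) = (x + W) - 4 = (W + x) - 4 = -4 + W + x)
f(N) = 1/(-2 + 2*N) (f(N) = 1/(N + (-4 + N + 2)) = 1/(N + (-2 + N)) = 1/(-2 + 2*N))
(P(f(-9)) - 293176)*(196705 + 391786) = (313 - 293176)*(196705 + 391786) = -292863*588491 = -172347239733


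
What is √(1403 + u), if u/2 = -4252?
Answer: 3*I*√789 ≈ 84.267*I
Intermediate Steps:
u = -8504 (u = 2*(-4252) = -8504)
√(1403 + u) = √(1403 - 8504) = √(-7101) = 3*I*√789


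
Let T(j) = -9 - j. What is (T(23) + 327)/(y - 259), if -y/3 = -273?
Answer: 59/112 ≈ 0.52679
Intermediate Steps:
y = 819 (y = -3*(-273) = 819)
(T(23) + 327)/(y - 259) = ((-9 - 1*23) + 327)/(819 - 259) = ((-9 - 23) + 327)/560 = (-32 + 327)*(1/560) = 295*(1/560) = 59/112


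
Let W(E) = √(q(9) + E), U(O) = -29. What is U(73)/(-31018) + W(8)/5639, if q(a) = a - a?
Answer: 29/31018 + 2*√2/5639 ≈ 0.0014365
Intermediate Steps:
q(a) = 0
W(E) = √E (W(E) = √(0 + E) = √E)
U(73)/(-31018) + W(8)/5639 = -29/(-31018) + √8/5639 = -29*(-1/31018) + (2*√2)*(1/5639) = 29/31018 + 2*√2/5639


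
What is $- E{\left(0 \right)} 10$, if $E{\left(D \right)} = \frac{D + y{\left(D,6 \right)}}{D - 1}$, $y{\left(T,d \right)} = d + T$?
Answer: $60$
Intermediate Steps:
$y{\left(T,d \right)} = T + d$
$E{\left(D \right)} = \frac{6 + 2 D}{-1 + D}$ ($E{\left(D \right)} = \frac{D + \left(D + 6\right)}{D - 1} = \frac{D + \left(6 + D\right)}{-1 + D} = \frac{6 + 2 D}{-1 + D}$)
$- E{\left(0 \right)} 10 = - \frac{2 \left(3 + 0\right)}{-1 + 0} \cdot 10 = - \frac{2 \cdot 3}{-1} \cdot 10 = - 2 \left(-1\right) 3 \cdot 10 = \left(-1\right) \left(-6\right) 10 = 6 \cdot 10 = 60$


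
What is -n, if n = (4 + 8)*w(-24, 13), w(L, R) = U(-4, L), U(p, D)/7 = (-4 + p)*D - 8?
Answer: -15456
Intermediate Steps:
U(p, D) = -56 + 7*D*(-4 + p) (U(p, D) = 7*((-4 + p)*D - 8) = 7*(D*(-4 + p) - 8) = 7*(-8 + D*(-4 + p)) = -56 + 7*D*(-4 + p))
w(L, R) = -56 - 56*L (w(L, R) = -56 - 28*L + 7*L*(-4) = -56 - 28*L - 28*L = -56 - 56*L)
n = 15456 (n = (4 + 8)*(-56 - 56*(-24)) = 12*(-56 + 1344) = 12*1288 = 15456)
-n = -1*15456 = -15456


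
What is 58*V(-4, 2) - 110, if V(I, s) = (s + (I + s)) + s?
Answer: 6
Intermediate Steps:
V(I, s) = I + 3*s (V(I, s) = (I + 2*s) + s = I + 3*s)
58*V(-4, 2) - 110 = 58*(-4 + 3*2) - 110 = 58*(-4 + 6) - 110 = 58*2 - 110 = 116 - 110 = 6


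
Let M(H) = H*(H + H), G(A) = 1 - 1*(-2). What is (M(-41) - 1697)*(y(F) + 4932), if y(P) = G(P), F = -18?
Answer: 8216775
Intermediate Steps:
G(A) = 3 (G(A) = 1 + 2 = 3)
y(P) = 3
M(H) = 2*H² (M(H) = H*(2*H) = 2*H²)
(M(-41) - 1697)*(y(F) + 4932) = (2*(-41)² - 1697)*(3 + 4932) = (2*1681 - 1697)*4935 = (3362 - 1697)*4935 = 1665*4935 = 8216775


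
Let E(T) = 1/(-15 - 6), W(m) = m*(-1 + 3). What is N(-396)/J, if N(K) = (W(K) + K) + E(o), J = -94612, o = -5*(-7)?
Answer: 24949/1986852 ≈ 0.012557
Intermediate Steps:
W(m) = 2*m (W(m) = m*2 = 2*m)
o = 35
E(T) = -1/21 (E(T) = 1/(-21) = -1/21)
N(K) = -1/21 + 3*K (N(K) = (2*K + K) - 1/21 = 3*K - 1/21 = -1/21 + 3*K)
N(-396)/J = (-1/21 + 3*(-396))/(-94612) = (-1/21 - 1188)*(-1/94612) = -24949/21*(-1/94612) = 24949/1986852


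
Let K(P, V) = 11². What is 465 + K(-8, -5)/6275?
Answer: 2917996/6275 ≈ 465.02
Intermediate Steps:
K(P, V) = 121
465 + K(-8, -5)/6275 = 465 + 121/6275 = 2917996/6275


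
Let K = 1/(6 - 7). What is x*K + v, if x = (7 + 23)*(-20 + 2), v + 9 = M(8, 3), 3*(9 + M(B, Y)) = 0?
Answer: 522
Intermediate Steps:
M(B, Y) = -9 (M(B, Y) = -9 + (⅓)*0 = -9 + 0 = -9)
v = -18 (v = -9 - 9 = -18)
x = -540 (x = 30*(-18) = -540)
K = -1 (K = 1/(-1) = -1)
x*K + v = -540*(-1) - 18 = 540 - 18 = 522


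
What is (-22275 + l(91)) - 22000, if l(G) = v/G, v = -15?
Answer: -4029040/91 ≈ -44275.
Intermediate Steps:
l(G) = -15/G
(-22275 + l(91)) - 22000 = (-22275 - 15/91) - 22000 = -2027040/91 - 22000 = -4029040/91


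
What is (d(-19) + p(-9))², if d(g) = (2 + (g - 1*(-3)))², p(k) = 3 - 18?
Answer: 32761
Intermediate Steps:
p(k) = -15
d(g) = (5 + g)² (d(g) = (2 + (g + 3))² = (2 + (3 + g))² = (5 + g)²)
(d(-19) + p(-9))² = ((5 - 19)² - 15)² = ((-14)² - 15)² = (196 - 15)² = 181² = 32761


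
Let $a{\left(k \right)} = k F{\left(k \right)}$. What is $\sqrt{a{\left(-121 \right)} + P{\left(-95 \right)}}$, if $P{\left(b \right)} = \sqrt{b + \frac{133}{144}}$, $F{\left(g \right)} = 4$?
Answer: $\frac{\sqrt{-17424 + 3 i \sqrt{13547}}}{6} \approx 0.22043 + 22.001 i$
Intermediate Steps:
$a{\left(k \right)} = 4 k$ ($a{\left(k \right)} = k 4 = 4 k$)
$P{\left(b \right)} = \sqrt{\frac{133}{144} + b}$ ($P{\left(b \right)} = \sqrt{b + 133 \cdot \frac{1}{144}} = \sqrt{b + \frac{133}{144}} = \sqrt{\frac{133}{144} + b}$)
$\sqrt{a{\left(-121 \right)} + P{\left(-95 \right)}} = \sqrt{4 \left(-121\right) + \frac{\sqrt{133 + 144 \left(-95\right)}}{12}} = \sqrt{-484 + \frac{\sqrt{133 - 13680}}{12}} = \sqrt{-484 + \frac{\sqrt{-13547}}{12}} = \sqrt{-484 + \frac{i \sqrt{13547}}{12}}$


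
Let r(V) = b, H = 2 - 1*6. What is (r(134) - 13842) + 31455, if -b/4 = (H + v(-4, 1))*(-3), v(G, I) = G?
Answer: 17517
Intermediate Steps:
H = -4 (H = 2 - 6 = -4)
b = -96 (b = -4*(-4 - 4)*(-3) = -(-32)*(-3) = -4*24 = -96)
r(V) = -96
(r(134) - 13842) + 31455 = (-96 - 13842) + 31455 = -13938 + 31455 = 17517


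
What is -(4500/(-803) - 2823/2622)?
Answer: 4688623/701822 ≈ 6.6806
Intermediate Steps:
-(4500/(-803) - 2823/2622) = -(4500*(-1/803) - 2823*1/2622) = -(-4500/803 - 941/874) = -1*(-4688623/701822) = 4688623/701822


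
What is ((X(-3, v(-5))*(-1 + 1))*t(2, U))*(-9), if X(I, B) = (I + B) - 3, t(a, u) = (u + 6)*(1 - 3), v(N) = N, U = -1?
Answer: 0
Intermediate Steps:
t(a, u) = -12 - 2*u (t(a, u) = (6 + u)*(-2) = -12 - 2*u)
X(I, B) = -3 + B + I (X(I, B) = (B + I) - 3 = -3 + B + I)
((X(-3, v(-5))*(-1 + 1))*t(2, U))*(-9) = (((-3 - 5 - 3)*(-1 + 1))*(-12 - 2*(-1)))*(-9) = ((-11*0)*(-12 + 2))*(-9) = (0*(-10))*(-9) = 0*(-9) = 0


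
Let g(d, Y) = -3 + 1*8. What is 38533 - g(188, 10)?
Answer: 38528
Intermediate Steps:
g(d, Y) = 5 (g(d, Y) = -3 + 8 = 5)
38533 - g(188, 10) = 38533 - 1*5 = 38533 - 5 = 38528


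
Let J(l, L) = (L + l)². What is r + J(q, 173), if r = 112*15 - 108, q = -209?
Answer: 2868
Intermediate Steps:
r = 1572 (r = 1680 - 108 = 1572)
r + J(q, 173) = 1572 + (173 - 209)² = 1572 + (-36)² = 1572 + 1296 = 2868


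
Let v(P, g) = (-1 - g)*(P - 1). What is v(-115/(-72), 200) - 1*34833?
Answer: -838873/24 ≈ -34953.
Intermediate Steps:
v(P, g) = (-1 + P)*(-1 - g) (v(P, g) = (-1 - g)*(-1 + P) = (-1 + P)*(-1 - g))
v(-115/(-72), 200) - 1*34833 = (1 + 200 - (-115)/(-72) - 1*(-115/(-72))*200) - 1*34833 = (1 + 200 - (-115)*(-1)/72 - 1*(-115*(-1/72))*200) - 34833 = (1 + 200 - 1*115/72 - 1*115/72*200) - 34833 = (1 + 200 - 115/72 - 2875/9) - 34833 = -2881/24 - 34833 = -838873/24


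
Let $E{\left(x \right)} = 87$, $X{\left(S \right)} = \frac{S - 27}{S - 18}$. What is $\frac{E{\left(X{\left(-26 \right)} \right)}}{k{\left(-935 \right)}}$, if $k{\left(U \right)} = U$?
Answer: $- \frac{87}{935} \approx -0.093048$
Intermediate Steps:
$X{\left(S \right)} = \frac{-27 + S}{-18 + S}$
$\frac{E{\left(X{\left(-26 \right)} \right)}}{k{\left(-935 \right)}} = \frac{87}{-935} = 87 \left(- \frac{1}{935}\right) = - \frac{87}{935}$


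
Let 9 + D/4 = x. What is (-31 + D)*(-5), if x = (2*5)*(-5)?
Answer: 1335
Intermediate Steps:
x = -50 (x = 10*(-5) = -50)
D = -236 (D = -36 + 4*(-50) = -36 - 200 = -236)
(-31 + D)*(-5) = (-31 - 236)*(-5) = -267*(-5) = 1335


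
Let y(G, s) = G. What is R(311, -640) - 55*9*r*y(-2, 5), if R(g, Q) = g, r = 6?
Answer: 6251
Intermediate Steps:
R(311, -640) - 55*9*r*y(-2, 5) = 311 - 55*9*6*(-2) = 311 - 495*(-12) = 311 - 1*(-5940) = 311 + 5940 = 6251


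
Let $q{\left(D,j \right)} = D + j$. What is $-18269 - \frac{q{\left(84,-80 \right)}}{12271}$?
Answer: $- \frac{224178903}{12271} \approx -18269.0$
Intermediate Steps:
$-18269 - \frac{q{\left(84,-80 \right)}}{12271} = -18269 - \frac{84 - 80}{12271} = -18269 - 4 \cdot \frac{1}{12271} = -18269 - \frac{4}{12271} = - \frac{224178903}{12271}$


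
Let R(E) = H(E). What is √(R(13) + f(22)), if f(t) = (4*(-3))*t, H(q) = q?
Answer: I*√251 ≈ 15.843*I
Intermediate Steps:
f(t) = -12*t
R(E) = E
√(R(13) + f(22)) = √(13 - 12*22) = √(13 - 264) = √(-251) = I*√251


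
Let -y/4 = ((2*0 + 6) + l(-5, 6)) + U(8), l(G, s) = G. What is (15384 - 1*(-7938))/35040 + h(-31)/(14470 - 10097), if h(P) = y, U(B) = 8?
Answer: 16787611/25538320 ≈ 0.65735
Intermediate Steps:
y = -36 (y = -4*(((2*0 + 6) - 5) + 8) = -4*(((0 + 6) - 5) + 8) = -4*((6 - 5) + 8) = -4*(1 + 8) = -4*9 = -36)
h(P) = -36
(15384 - 1*(-7938))/35040 + h(-31)/(14470 - 10097) = (15384 - 1*(-7938))/35040 - 36/(14470 - 10097) = (15384 + 7938)*(1/35040) - 36/4373 = 23322*(1/35040) - 36*1/4373 = 3887/5840 - 36/4373 = 16787611/25538320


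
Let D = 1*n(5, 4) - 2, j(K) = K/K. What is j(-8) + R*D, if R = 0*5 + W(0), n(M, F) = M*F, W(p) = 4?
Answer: 73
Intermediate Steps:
j(K) = 1
n(M, F) = F*M
R = 4 (R = 0*5 + 4 = 0 + 4 = 4)
D = 18 (D = 1*(4*5) - 2 = 1*20 - 2 = 20 - 2 = 18)
j(-8) + R*D = 1 + 4*18 = 1 + 72 = 73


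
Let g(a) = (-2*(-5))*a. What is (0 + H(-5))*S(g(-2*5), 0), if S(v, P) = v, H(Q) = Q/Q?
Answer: -100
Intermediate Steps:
g(a) = 10*a
H(Q) = 1
(0 + H(-5))*S(g(-2*5), 0) = (0 + 1)*(10*(-2*5)) = 1*(10*(-2*5)) = 1*(10*(-10)) = 1*(-100) = -100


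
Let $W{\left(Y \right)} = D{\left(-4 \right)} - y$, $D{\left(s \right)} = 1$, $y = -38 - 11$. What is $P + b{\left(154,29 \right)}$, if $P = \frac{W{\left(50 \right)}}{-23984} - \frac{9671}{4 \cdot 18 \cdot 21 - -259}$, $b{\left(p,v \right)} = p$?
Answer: $\frac{3154607221}{21237832} \approx 148.54$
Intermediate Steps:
$y = -49$
$W{\left(Y \right)} = 50$ ($W{\left(Y \right)} = 1 - -49 = 1 + 49 = 50$)
$P = - \frac{116018907}{21237832}$ ($P = \frac{50}{-23984} - \frac{9671}{4 \cdot 18 \cdot 21 - -259} = 50 \left(- \frac{1}{23984}\right) - \frac{9671}{72 \cdot 21 + 259} = - \frac{25}{11992} - \frac{9671}{1512 + 259} = - \frac{25}{11992} - \frac{9671}{1771} = - \frac{116018907}{21237832} \approx -5.4628$)
$P + b{\left(154,29 \right)} = - \frac{116018907}{21237832} + 154 = \frac{3154607221}{21237832}$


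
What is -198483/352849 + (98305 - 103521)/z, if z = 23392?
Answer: -202605460/257932619 ≈ -0.78550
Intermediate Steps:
-198483/352849 + (98305 - 103521)/z = -198483/352849 + (98305 - 103521)/23392 = -198483*1/352849 - 5216*1/23392 = -198483/352849 - 163/731 = -202605460/257932619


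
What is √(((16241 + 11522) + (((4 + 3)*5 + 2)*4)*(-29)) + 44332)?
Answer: √67803 ≈ 260.39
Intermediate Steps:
√(((16241 + 11522) + (((4 + 3)*5 + 2)*4)*(-29)) + 44332) = √((27763 + ((7*5 + 2)*4)*(-29)) + 44332) = √((27763 + ((35 + 2)*4)*(-29)) + 44332) = √((27763 + (37*4)*(-29)) + 44332) = √((27763 + 148*(-29)) + 44332) = √((27763 - 4292) + 44332) = √(23471 + 44332) = √67803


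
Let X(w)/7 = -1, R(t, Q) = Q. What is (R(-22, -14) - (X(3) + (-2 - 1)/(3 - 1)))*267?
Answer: -2937/2 ≈ -1468.5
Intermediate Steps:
X(w) = -7 (X(w) = 7*(-1) = -7)
(R(-22, -14) - (X(3) + (-2 - 1)/(3 - 1)))*267 = (-14 - (-7 + (-2 - 1)/(3 - 1)))*267 = (-14 - (-7 - 3/2))*267 = (-14 - 1*(-17/2))*267 = (-14 + 17/2)*267 = -11/2*267 = -2937/2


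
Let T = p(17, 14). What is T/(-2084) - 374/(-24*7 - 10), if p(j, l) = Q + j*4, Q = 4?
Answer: 95825/46369 ≈ 2.0666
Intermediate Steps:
p(j, l) = 4 + 4*j (p(j, l) = 4 + j*4 = 4 + 4*j)
T = 72 (T = 4 + 4*17 = 4 + 68 = 72)
T/(-2084) - 374/(-24*7 - 10) = 72/(-2084) - 374/(-24*7 - 10) = 72*(-1/2084) - 374/(-168 - 10) = -18/521 - 374/(-178) = -18/521 - 374*(-1/178) = -18/521 + 187/89 = 95825/46369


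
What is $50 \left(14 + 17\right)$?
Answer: $1550$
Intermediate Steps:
$50 \left(14 + 17\right) = 50 \cdot 31 = 1550$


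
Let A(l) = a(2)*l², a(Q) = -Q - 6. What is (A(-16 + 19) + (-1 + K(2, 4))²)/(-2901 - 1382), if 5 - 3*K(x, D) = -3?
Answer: 623/38547 ≈ 0.016162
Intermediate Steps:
a(Q) = -6 - Q
K(x, D) = 8/3 (K(x, D) = 5/3 - ⅓*(-3) = 5/3 + 1 = 8/3)
A(l) = -8*l² (A(l) = (-6 - 1*2)*l² = (-6 - 2)*l² = -8*l²)
(A(-16 + 19) + (-1 + K(2, 4))²)/(-2901 - 1382) = (-8*(-16 + 19)² + (-1 + 8/3)²)/(-2901 - 1382) = (-8*3² + (5/3)²)/(-4283) = (-8*9 + 25/9)*(-1/4283) = (-72 + 25/9)*(-1/4283) = -623/9*(-1/4283) = 623/38547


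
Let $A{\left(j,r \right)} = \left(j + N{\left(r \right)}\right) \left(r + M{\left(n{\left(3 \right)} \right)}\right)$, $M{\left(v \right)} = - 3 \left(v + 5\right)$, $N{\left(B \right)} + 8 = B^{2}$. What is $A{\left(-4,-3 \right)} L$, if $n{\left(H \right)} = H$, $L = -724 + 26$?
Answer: $-56538$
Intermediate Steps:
$L = -698$
$N{\left(B \right)} = -8 + B^{2}$
$M{\left(v \right)} = -15 - 3 v$ ($M{\left(v \right)} = - 3 \left(5 + v\right) = -15 - 3 v$)
$A{\left(j,r \right)} = \left(-24 + r\right) \left(-8 + j + r^{2}\right)$ ($A{\left(j,r \right)} = \left(j + \left(-8 + r^{2}\right)\right) \left(r - 24\right) = \left(-8 + j + r^{2}\right) \left(r - 24\right) = \left(-8 + j + r^{2}\right) \left(-24 + r\right) = \left(-24 + r\right) \left(-8 + j + r^{2}\right)$)
$A{\left(-4,-3 \right)} L = \left(192 - -96 - 24 \left(-3\right)^{2} - -12 - 3 \left(-8 + \left(-3\right)^{2}\right)\right) \left(-698\right) = \left(192 + 96 - 216 + 12 - 3 \left(-8 + 9\right)\right) \left(-698\right) = \left(192 + 96 - 216 + 12 - 3\right) \left(-698\right) = 81 \left(-698\right) = -56538$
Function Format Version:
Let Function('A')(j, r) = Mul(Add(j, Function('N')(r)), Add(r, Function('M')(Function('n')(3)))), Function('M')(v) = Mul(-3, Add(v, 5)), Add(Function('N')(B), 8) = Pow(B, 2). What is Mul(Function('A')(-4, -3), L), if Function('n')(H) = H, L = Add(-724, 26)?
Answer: -56538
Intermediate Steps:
L = -698
Function('N')(B) = Add(-8, Pow(B, 2))
Function('M')(v) = Add(-15, Mul(-3, v)) (Function('M')(v) = Mul(-3, Add(5, v)) = Add(-15, Mul(-3, v)))
Function('A')(j, r) = Mul(Add(-24, r), Add(-8, j, Pow(r, 2))) (Function('A')(j, r) = Mul(Add(j, Add(-8, Pow(r, 2))), Add(r, Add(-15, Mul(-3, 3)))) = Mul(Add(-8, j, Pow(r, 2)), Add(r, Add(-15, -9))) = Mul(Add(-8, j, Pow(r, 2)), Add(r, -24)) = Mul(Add(-8, j, Pow(r, 2)), Add(-24, r)) = Mul(Add(-24, r), Add(-8, j, Pow(r, 2))))
Mul(Function('A')(-4, -3), L) = Mul(Add(192, Mul(-24, -4), Mul(-24, Pow(-3, 2)), Mul(-4, -3), Mul(-3, Add(-8, Pow(-3, 2)))), -698) = Mul(Add(192, 96, Mul(-24, 9), 12, Mul(-3, Add(-8, 9))), -698) = Mul(Add(192, 96, -216, 12, Mul(-3, 1)), -698) = Mul(Add(192, 96, -216, 12, -3), -698) = Mul(81, -698) = -56538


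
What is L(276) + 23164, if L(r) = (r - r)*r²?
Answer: 23164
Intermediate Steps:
L(r) = 0 (L(r) = 0*r² = 0)
L(276) + 23164 = 0 + 23164 = 23164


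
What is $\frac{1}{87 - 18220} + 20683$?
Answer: $\frac{375044838}{18133} \approx 20683.0$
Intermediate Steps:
$\frac{1}{87 - 18220} + 20683 = \frac{1}{-18133} + 20683 = - \frac{1}{18133} + 20683 = \frac{375044838}{18133}$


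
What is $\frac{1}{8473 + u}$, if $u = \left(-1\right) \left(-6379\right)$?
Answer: $\frac{1}{14852} \approx 6.7331 \cdot 10^{-5}$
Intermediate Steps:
$u = 6379$
$\frac{1}{8473 + u} = \frac{1}{8473 + 6379} = \frac{1}{14852}$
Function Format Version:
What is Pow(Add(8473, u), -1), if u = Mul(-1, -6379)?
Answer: Rational(1, 14852) ≈ 6.7331e-5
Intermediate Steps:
u = 6379
Pow(Add(8473, u), -1) = Pow(Add(8473, 6379), -1) = Pow(14852, -1) = Rational(1, 14852)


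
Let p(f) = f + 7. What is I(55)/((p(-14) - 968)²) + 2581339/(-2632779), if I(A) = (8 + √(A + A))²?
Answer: -272603031481/278087281875 + 16*√110/950625 ≈ -0.98010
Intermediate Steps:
p(f) = 7 + f
I(A) = (8 + √2*√A)² (I(A) = (8 + √(2*A))² = (8 + √2*√A)²)
I(55)/((p(-14) - 968)²) + 2581339/(-2632779) = (8 + √2*√55)²/(((7 - 14) - 968)²) + 2581339/(-2632779) = (8 + √110)²/((-7 - 968)²) + 2581339*(-1/2632779) = (8 + √110)²/((-975)²) - 2581339/2632779 = (8 + √110)²/950625 - 2581339/2632779 = -2581339/2632779 + (8 + √110)²/950625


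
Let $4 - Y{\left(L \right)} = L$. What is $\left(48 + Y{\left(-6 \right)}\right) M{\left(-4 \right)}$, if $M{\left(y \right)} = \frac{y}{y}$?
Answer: $58$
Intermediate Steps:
$Y{\left(L \right)} = 4 - L$
$M{\left(y \right)} = 1$
$\left(48 + Y{\left(-6 \right)}\right) M{\left(-4 \right)} = \left(48 + \left(4 - -6\right)\right) 1 = \left(48 + \left(4 + 6\right)\right) 1 = \left(48 + 10\right) 1 = 58 \cdot 1 = 58$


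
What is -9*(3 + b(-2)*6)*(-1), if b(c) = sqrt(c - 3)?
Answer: 27 + 54*I*sqrt(5) ≈ 27.0 + 120.75*I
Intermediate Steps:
b(c) = sqrt(-3 + c)
-9*(3 + b(-2)*6)*(-1) = -9*(3 + sqrt(-3 - 2)*6)*(-1) = -9*(3 + sqrt(-5)*6)*(-1) = -9*(3 + (I*sqrt(5))*6)*(-1) = -9*(3 + 6*I*sqrt(5))*(-1) = (-27 - 54*I*sqrt(5))*(-1) = 27 + 54*I*sqrt(5)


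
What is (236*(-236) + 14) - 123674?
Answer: -179356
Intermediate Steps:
(236*(-236) + 14) - 123674 = (-55696 + 14) - 123674 = -55682 - 123674 = -179356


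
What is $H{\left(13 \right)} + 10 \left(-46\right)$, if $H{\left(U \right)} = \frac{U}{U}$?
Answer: $-459$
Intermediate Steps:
$H{\left(U \right)} = 1$
$H{\left(13 \right)} + 10 \left(-46\right) = 1 + 10 \left(-46\right) = 1 - 460 = -459$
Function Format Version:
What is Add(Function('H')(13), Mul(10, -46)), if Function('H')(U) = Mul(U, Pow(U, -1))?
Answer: -459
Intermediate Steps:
Function('H')(U) = 1
Add(Function('H')(13), Mul(10, -46)) = Add(1, Mul(10, -46)) = Add(1, -460) = -459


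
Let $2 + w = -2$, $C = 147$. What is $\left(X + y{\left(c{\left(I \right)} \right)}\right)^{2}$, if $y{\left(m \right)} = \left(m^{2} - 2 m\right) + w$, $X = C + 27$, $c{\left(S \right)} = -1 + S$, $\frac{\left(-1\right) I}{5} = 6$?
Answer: $1423249$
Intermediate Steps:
$I = -30$ ($I = \left(-5\right) 6 = -30$)
$w = -4$ ($w = -2 - 2 = -4$)
$X = 174$ ($X = 147 + 27 = 174$)
$y{\left(m \right)} = -4 + m^{2} - 2 m$ ($y{\left(m \right)} = \left(m^{2} - 2 m\right) - 4 = -4 + m^{2} - 2 m$)
$\left(X + y{\left(c{\left(I \right)} \right)}\right)^{2} = \left(174 - \left(4 - \left(-1 - 30\right)^{2} + 2 \left(-1 - 30\right)\right)\right)^{2} = \left(174 - \left(-58 - 961\right)\right)^{2} = \left(174 + \left(-4 + 961 + 62\right)\right)^{2} = \left(174 + 1019\right)^{2} = 1193^{2} = 1423249$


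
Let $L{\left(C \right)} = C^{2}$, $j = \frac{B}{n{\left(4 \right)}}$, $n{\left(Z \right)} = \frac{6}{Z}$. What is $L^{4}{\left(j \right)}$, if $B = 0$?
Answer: $0$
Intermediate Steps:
$j = 0$ ($j = \frac{0}{6 \cdot \frac{1}{4}} = \frac{0}{\frac{3}{2}} = 0 \cdot \frac{2}{3} = 0$)
$L^{4}{\left(j \right)} = \left(0^{2}\right)^{4} = 0^{4} = 0$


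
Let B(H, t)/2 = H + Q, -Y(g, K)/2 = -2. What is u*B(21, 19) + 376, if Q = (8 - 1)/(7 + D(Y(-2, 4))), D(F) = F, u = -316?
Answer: -146280/11 ≈ -13298.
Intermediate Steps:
Y(g, K) = 4 (Y(g, K) = -2*(-2) = 4)
Q = 7/11 (Q = (8 - 1)/(7 + 4) = 7/11 ≈ 0.63636)
B(H, t) = 14/11 + 2*H (B(H, t) = 2*(H + 7/11) = 2*(7/11 + H) = 14/11 + 2*H)
u*B(21, 19) + 376 = -316*(14/11 + 2*21) + 376 = -316*(14/11 + 42) + 376 = -316*476/11 + 376 = -150416/11 + 376 = -146280/11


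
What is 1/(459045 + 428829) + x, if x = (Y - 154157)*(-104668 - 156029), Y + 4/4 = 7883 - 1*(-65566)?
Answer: 18681396510758203/887874 ≈ 2.1041e+10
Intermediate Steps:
Y = 73448 (Y = -1 + (7883 - 1*(-65566)) = -1 + (7883 + 65566) = -1 + 73449 = 73448)
x = 21040594173 (x = (73448 - 154157)*(-104668 - 156029) = -80709*(-260697) = 21040594173)
1/(459045 + 428829) + x = 1/(459045 + 428829) + 21040594173 = 1/887874 + 21040594173 = 18681396510758203/887874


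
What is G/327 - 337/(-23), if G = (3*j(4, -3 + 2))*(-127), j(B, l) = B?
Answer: 25049/2507 ≈ 9.9916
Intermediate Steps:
G = -1524 (G = (3*4)*(-127) = 12*(-127) = -1524)
G/327 - 337/(-23) = -1524/327 - 337/(-23) = -1524*1/327 - 337*(-1/23) = -508/109 + 337/23 = 25049/2507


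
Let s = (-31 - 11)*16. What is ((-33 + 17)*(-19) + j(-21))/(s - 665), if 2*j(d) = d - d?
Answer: -304/1337 ≈ -0.22737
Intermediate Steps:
s = -672 (s = -42*16 = -672)
j(d) = 0 (j(d) = (d - d)/2 = (1/2)*0 = 0)
((-33 + 17)*(-19) + j(-21))/(s - 665) = ((-33 + 17)*(-19) + 0)/(-672 - 665) = (-16*(-19) + 0)/(-1337) = (304 + 0)*(-1/1337) = 304*(-1/1337) = -304/1337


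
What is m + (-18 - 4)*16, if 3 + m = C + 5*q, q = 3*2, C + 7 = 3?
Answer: -329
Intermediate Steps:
C = -4 (C = -7 + 3 = -4)
q = 6
m = 23 (m = -3 + (-4 + 5*6) = -3 + (-4 + 30) = -3 + 26 = 23)
m + (-18 - 4)*16 = 23 + (-18 - 4)*16 = 23 - 22*16 = 23 - 352 = -329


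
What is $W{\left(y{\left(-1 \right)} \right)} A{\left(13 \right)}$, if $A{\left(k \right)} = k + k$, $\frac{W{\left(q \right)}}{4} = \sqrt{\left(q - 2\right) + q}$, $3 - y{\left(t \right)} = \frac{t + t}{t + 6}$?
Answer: $\frac{208 \sqrt{30}}{5} \approx 227.85$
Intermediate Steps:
$y{\left(t \right)} = 3 - \frac{2 t}{6 + t}$ ($y{\left(t \right)} = 3 - \frac{t + t}{t + 6} = 3 - \frac{2 t}{6 + t}$)
$W{\left(q \right)} = 4 \sqrt{-2 + 2 q}$ ($W{\left(q \right)} = 4 \sqrt{\left(q - 2\right) + q} = 4 \sqrt{\left(-2 + q\right) + q} = 4 \sqrt{-2 + 2 q}$)
$A{\left(k \right)} = 2 k$
$W{\left(y{\left(-1 \right)} \right)} A{\left(13 \right)} = 4 \sqrt{-2 + 2 \frac{18 - 1}{6 - 1}} \cdot 2 \cdot 13 = 4 \sqrt{-2 + 2 \cdot \frac{1}{5} \cdot 17} \cdot 26 = 4 \sqrt{-2 + 2 \cdot \frac{17}{5}} \cdot 26 = 4 \sqrt{-2 + \frac{34}{5}} \cdot 26 = 4 \sqrt{\frac{24}{5}} \cdot 26 = 4 \frac{2 \sqrt{30}}{5} \cdot 26 = \frac{8 \sqrt{30}}{5} \cdot 26 = \frac{208 \sqrt{30}}{5}$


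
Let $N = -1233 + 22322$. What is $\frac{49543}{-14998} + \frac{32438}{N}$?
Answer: $- \frac{558307203}{316292822} \approx -1.7652$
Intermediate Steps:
$N = 21089$
$\frac{49543}{-14998} + \frac{32438}{N} = \frac{49543}{-14998} + \frac{32438}{21089} = 49543 \left(- \frac{1}{14998}\right) + 32438 \cdot \frac{1}{21089} = - \frac{49543}{14998} + \frac{32438}{21089} = - \frac{558307203}{316292822}$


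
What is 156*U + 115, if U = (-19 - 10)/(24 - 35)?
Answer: 5789/11 ≈ 526.27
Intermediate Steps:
U = 29/11 (U = -29/(-11) = -29*(-1/11) = 29/11 ≈ 2.6364)
156*U + 115 = 156*(29/11) + 115 = 4524/11 + 115 = 5789/11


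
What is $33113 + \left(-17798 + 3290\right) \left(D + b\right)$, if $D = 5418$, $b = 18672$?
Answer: $-349464607$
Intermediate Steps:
$33113 + \left(-17798 + 3290\right) \left(D + b\right) = 33113 + \left(-17798 + 3290\right) \left(5418 + 18672\right) = 33113 - 349497720 = -349464607$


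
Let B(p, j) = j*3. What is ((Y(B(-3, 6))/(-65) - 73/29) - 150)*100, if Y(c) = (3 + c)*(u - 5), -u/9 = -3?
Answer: -6017860/377 ≈ -15963.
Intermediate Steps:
u = 27 (u = -9*(-3) = 27)
B(p, j) = 3*j
Y(c) = 66 + 22*c (Y(c) = (3 + c)*(27 - 5) = (3 + c)*22 = 66 + 22*c)
((Y(B(-3, 6))/(-65) - 73/29) - 150)*100 = (((66 + 22*(3*6))/(-65) - 73/29) - 150)*100 = (((66 + 22*18)*(-1/65) - 73*1/29) - 150)*100 = (((66 + 396)*(-1/65) - 73/29) - 150)*100 = ((462*(-1/65) - 73/29) - 150)*100 = ((-462/65 - 73/29) - 150)*100 = (-18143/1885 - 150)*100 = -300893/1885*100 = -6017860/377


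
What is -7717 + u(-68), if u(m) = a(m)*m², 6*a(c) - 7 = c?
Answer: -164183/3 ≈ -54728.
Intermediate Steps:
a(c) = 7/6 + c/6
u(m) = m²*(7/6 + m/6) (u(m) = (7/6 + m/6)*m² = m²*(7/6 + m/6))
-7717 + u(-68) = -7717 + (⅙)*(-68)²*(7 - 68) = -7717 + (⅙)*4624*(-61) = -7717 - 141032/3 = -164183/3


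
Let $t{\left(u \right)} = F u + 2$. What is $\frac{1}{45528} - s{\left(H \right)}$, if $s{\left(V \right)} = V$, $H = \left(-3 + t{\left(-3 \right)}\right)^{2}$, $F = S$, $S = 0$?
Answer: $- \frac{45527}{45528} \approx -0.99998$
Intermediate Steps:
$F = 0$
$t{\left(u \right)} = 2$ ($t{\left(u \right)} = 0 u + 2 = 0 + 2 = 2$)
$H = 1$ ($H = \left(-3 + 2\right)^{2} = \left(-1\right)^{2} = 1$)
$\frac{1}{45528} - s{\left(H \right)} = \frac{1}{45528} - 1 = - \frac{45527}{45528}$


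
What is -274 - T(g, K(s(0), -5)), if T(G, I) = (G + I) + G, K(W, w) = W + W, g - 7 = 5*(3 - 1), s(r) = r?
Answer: -308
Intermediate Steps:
g = 17 (g = 7 + 5*(3 - 1) = 7 + 5*2 = 7 + 10 = 17)
K(W, w) = 2*W
T(G, I) = I + 2*G
-274 - T(g, K(s(0), -5)) = -274 - (2*0 + 2*17) = -274 - (0 + 34) = -274 - 1*34 = -274 - 34 = -308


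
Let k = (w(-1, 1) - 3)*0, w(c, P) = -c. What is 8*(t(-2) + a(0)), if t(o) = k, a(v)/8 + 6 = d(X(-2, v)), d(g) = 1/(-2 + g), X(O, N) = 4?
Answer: -352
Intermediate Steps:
k = 0 (k = (-1*(-1) - 3)*0 = (1 - 3)*0 = -2*0 = 0)
a(v) = -44 (a(v) = -48 + 8/(-2 + 4) = -48 + 8/2 = -48 + 8*(1/2) = -48 + 4 = -44)
t(o) = 0
8*(t(-2) + a(0)) = 8*(0 - 44) = 8*(-44) = -352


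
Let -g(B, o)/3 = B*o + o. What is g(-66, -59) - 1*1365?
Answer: -12870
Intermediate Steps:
g(B, o) = -3*o - 3*B*o (g(B, o) = -3*(B*o + o) = -3*(o + B*o) = -3*o - 3*B*o)
g(-66, -59) - 1*1365 = -3*(-59)*(1 - 66) - 1*1365 = -3*(-59)*(-65) - 1365 = -11505 - 1365 = -12870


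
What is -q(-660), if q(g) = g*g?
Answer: -435600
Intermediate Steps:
q(g) = g²
-q(-660) = -1*(-660)² = -1*435600 = -435600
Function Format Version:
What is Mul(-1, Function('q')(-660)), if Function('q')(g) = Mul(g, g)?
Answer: -435600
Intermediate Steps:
Function('q')(g) = Pow(g, 2)
Mul(-1, Function('q')(-660)) = Mul(-1, Pow(-660, 2)) = Mul(-1, 435600) = -435600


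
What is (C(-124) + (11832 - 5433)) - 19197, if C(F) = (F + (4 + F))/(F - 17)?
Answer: -1804274/141 ≈ -12796.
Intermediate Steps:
C(F) = (4 + 2*F)/(-17 + F)
(C(-124) + (11832 - 5433)) - 19197 = (2*(2 - 124)/(-17 - 124) + (11832 - 5433)) - 19197 = (2*(-122)/(-141) + 6399) - 19197 = (2*(-1/141)*(-122) + 6399) - 19197 = (244/141 + 6399) - 19197 = 902503/141 - 19197 = -1804274/141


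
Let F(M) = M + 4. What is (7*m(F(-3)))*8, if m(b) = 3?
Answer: 168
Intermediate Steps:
F(M) = 4 + M
(7*m(F(-3)))*8 = (7*3)*8 = 21*8 = 168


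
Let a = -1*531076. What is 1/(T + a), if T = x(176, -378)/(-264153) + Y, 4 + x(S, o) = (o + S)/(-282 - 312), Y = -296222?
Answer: -78453441/64904374831331 ≈ -1.2088e-6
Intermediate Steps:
x(S, o) = -4 - S/594 - o/594 (x(S, o) = -4 + (o + S)/(-282 - 312) = -4 + (S + o)/(-594) = -4 + (S + o)*(-1/594) = -4 + (-S/594 - o/594) = -4 - S/594 - o/594)
a = -531076
T = -23239635198815/78453441 (T = (-4 - 1/594*176 - 1/594*(-378))/(-264153) - 296222 = (-4 - 8/27 + 7/11)*(-1/264153) - 296222 = -1087/297*(-1/264153) - 296222 = 1087/78453441 - 296222 = -23239635198815/78453441 ≈ -2.9622e+5)
1/(T + a) = 1/(-23239635198815/78453441 - 531076) = 1/(-64904374831331/78453441) = -78453441/64904374831331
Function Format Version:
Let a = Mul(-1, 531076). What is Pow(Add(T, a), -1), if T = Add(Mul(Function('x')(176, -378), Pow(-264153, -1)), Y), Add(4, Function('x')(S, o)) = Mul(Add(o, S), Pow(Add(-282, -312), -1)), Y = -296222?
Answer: Rational(-78453441, 64904374831331) ≈ -1.2088e-6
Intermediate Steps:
Function('x')(S, o) = Add(-4, Mul(Rational(-1, 594), S), Mul(Rational(-1, 594), o)) (Function('x')(S, o) = Add(-4, Mul(Add(o, S), Pow(Add(-282, -312), -1))) = Add(-4, Mul(Add(S, o), Pow(-594, -1))) = Add(-4, Mul(Add(S, o), Rational(-1, 594))) = Add(-4, Add(Mul(Rational(-1, 594), S), Mul(Rational(-1, 594), o))) = Add(-4, Mul(Rational(-1, 594), S), Mul(Rational(-1, 594), o)))
a = -531076
T = Rational(-23239635198815, 78453441) (T = Add(Mul(Add(-4, Mul(Rational(-1, 594), 176), Mul(Rational(-1, 594), -378)), Pow(-264153, -1)), -296222) = Add(Mul(Add(-4, Rational(-8, 27), Rational(7, 11)), Rational(-1, 264153)), -296222) = Add(Mul(Rational(-1087, 297), Rational(-1, 264153)), -296222) = Add(Rational(1087, 78453441), -296222) = Rational(-23239635198815, 78453441) ≈ -2.9622e+5)
Pow(Add(T, a), -1) = Pow(Add(Rational(-23239635198815, 78453441), -531076), -1) = Pow(Rational(-64904374831331, 78453441), -1) = Rational(-78453441, 64904374831331)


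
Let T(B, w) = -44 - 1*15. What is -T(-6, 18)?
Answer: 59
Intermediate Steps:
T(B, w) = -59 (T(B, w) = -44 - 15 = -59)
-T(-6, 18) = -1*(-59) = 59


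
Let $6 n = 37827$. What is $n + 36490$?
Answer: $\frac{85589}{2} \approx 42795.0$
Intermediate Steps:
$n = \frac{12609}{2}$ ($n = \frac{1}{6} \cdot 37827 = \frac{12609}{2} \approx 6304.5$)
$n + 36490 = \frac{12609}{2} + 36490 = \frac{85589}{2}$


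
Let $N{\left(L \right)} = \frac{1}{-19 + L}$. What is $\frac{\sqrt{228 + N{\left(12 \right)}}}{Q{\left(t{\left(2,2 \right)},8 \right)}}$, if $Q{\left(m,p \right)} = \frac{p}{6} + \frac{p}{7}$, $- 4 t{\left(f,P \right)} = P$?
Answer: $\frac{3 \sqrt{11165}}{52} \approx 6.096$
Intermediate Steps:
$t{\left(f,P \right)} = - \frac{P}{4}$
$Q{\left(m,p \right)} = \frac{13 p}{42}$ ($Q{\left(m,p \right)} = p \frac{1}{6} + p \frac{1}{7} = \frac{p}{6} + \frac{p}{7} = \frac{13 p}{42}$)
$\frac{\sqrt{228 + N{\left(12 \right)}}}{Q{\left(t{\left(2,2 \right)},8 \right)}} = \frac{\sqrt{228 + \frac{1}{-19 + 12}}}{\frac{13}{42} \cdot 8} = \frac{\sqrt{228 + \frac{1}{-7}}}{\frac{52}{21}} = \sqrt{228 - \frac{1}{7}} \cdot \frac{21}{52} = \sqrt{\frac{1595}{7}} \cdot \frac{21}{52} = \frac{\sqrt{11165}}{7} \cdot \frac{21}{52} = \frac{3 \sqrt{11165}}{52}$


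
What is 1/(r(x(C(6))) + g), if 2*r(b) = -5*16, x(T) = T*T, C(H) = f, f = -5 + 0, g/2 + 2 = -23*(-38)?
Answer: 1/1704 ≈ 0.00058685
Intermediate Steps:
g = 1744 (g = -4 + 2*(-23*(-38)) = -4 + 2*874 = -4 + 1748 = 1744)
f = -5
C(H) = -5
x(T) = T²
r(b) = -40 (r(b) = (-5*16)/2 = (½)*(-80) = -40)
1/(r(x(C(6))) + g) = 1/(-40 + 1744) = 1/1704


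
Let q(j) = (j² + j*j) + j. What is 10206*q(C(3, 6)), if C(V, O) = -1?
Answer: 10206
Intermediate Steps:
q(j) = j + 2*j² (q(j) = (j² + j²) + j = 2*j² + j = j + 2*j²)
10206*q(C(3, 6)) = 10206*(-(1 + 2*(-1))) = 10206*(-(1 - 2)) = 10206*(-1*(-1)) = 10206*1 = 10206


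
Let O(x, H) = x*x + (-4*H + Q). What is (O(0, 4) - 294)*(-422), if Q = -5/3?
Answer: 394570/3 ≈ 1.3152e+5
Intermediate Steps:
Q = -5/3 (Q = -5*1/3 = -5/3 ≈ -1.6667)
O(x, H) = -5/3 + x**2 - 4*H (O(x, H) = x*x + (-4*H - 5/3) = x**2 + (-5/3 - 4*H) = -5/3 + x**2 - 4*H)
(O(0, 4) - 294)*(-422) = ((-5/3 + 0**2 - 4*4) - 294)*(-422) = ((-5/3 + 0 - 16) - 294)*(-422) = (-53/3 - 294)*(-422) = -935/3*(-422) = 394570/3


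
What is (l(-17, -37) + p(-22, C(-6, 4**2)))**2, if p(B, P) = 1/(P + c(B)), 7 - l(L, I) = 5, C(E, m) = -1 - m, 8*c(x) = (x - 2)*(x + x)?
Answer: 53361/13225 ≈ 4.0349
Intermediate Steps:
c(x) = x*(-2 + x)/4 (c(x) = ((x - 2)*(x + x))/8 = ((-2 + x)*(2*x))/8 = (2*x*(-2 + x))/8 = x*(-2 + x)/4)
l(L, I) = 2 (l(L, I) = 7 - 1*5 = 7 - 5 = 2)
p(B, P) = 1/(P + B*(-2 + B)/4)
(l(-17, -37) + p(-22, C(-6, 4**2)))**2 = (2 + 4/(4*(-1 - 1*4**2) - 22*(-2 - 22)))**2 = (2 + 4/(4*(-1 - 1*16) - 22*(-24)))**2 = (2 + 4/(4*(-1 - 16) + 528))**2 = (2 + 4/(4*(-17) + 528))**2 = (2 + 4/(-68 + 528))**2 = (2 + 4/460)**2 = (2 + 4*(1/460))**2 = (2 + 1/115)**2 = (231/115)**2 = 53361/13225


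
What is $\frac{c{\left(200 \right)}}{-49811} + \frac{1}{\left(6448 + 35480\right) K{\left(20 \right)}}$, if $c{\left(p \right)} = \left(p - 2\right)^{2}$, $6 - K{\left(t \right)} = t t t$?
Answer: $- \frac{13140100073939}{16695274010352} \approx -0.78706$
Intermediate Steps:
$K{\left(t \right)} = 6 - t^{3}$ ($K{\left(t \right)} = 6 - t t t = 6 - t^{2} t = 6 - t^{3}$)
$c{\left(p \right)} = \left(-2 + p\right)^{2}$
$\frac{c{\left(200 \right)}}{-49811} + \frac{1}{\left(6448 + 35480\right) K{\left(20 \right)}} = \frac{\left(-2 + 200\right)^{2}}{-49811} + \frac{1}{\left(6448 + 35480\right) \left(6 - 20^{3}\right)} = 198^{2} \left(- \frac{1}{49811}\right) + \frac{1}{41928 \left(6 - 8000\right)} = 39204 \left(- \frac{1}{49811}\right) + \frac{1}{41928 \left(6 - 8000\right)} = - \frac{39204}{49811} + \frac{1}{41928 \left(-7994\right)} = - \frac{39204}{49811} + \frac{1}{41928} \left(- \frac{1}{7994}\right) = - \frac{39204}{49811} - \frac{1}{335172432} = - \frac{13140100073939}{16695274010352}$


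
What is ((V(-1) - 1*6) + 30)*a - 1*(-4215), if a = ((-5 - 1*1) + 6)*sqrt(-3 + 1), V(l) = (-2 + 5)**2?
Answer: 4215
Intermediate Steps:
V(l) = 9 (V(l) = 3**2 = 9)
a = 0 (a = ((-5 - 1) + 6)*sqrt(-2) = (-6 + 6)*(I*sqrt(2)) = 0*(I*sqrt(2)) = 0)
((V(-1) - 1*6) + 30)*a - 1*(-4215) = ((9 - 1*6) + 30)*0 - 1*(-4215) = ((9 - 6) + 30)*0 + 4215 = (3 + 30)*0 + 4215 = 33*0 + 4215 = 0 + 4215 = 4215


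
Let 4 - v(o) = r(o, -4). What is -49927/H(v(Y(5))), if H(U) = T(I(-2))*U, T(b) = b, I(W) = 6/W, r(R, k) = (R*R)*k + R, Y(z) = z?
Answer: 49927/297 ≈ 168.10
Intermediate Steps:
r(R, k) = R + k*R**2 (r(R, k) = R**2*k + R = k*R**2 + R = R + k*R**2)
v(o) = 4 - o*(1 - 4*o) (v(o) = 4 - o*(1 + o*(-4)) = 4 - o*(1 - 4*o))
H(U) = -3*U (H(U) = (6/(-2))*U = (6*(-1/2))*U = -3*U)
-49927/H(v(Y(5))) = -49927*(-1/(3*(4 + 5*(-1 + 4*5)))) = -49927*(-1/(3*(4 + 5*(-1 + 20)))) = -49927*(-1/(3*(4 + 5*19))) = -49927*(-1/(3*(4 + 95))) = -49927/((-3*99)) = -49927/(-297) = -49927*(-1/297) = 49927/297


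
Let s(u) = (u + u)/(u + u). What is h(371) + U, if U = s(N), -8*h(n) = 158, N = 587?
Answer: -75/4 ≈ -18.750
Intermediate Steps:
h(n) = -79/4 (h(n) = -⅛*158 = -79/4)
s(u) = 1 (s(u) = (2*u)/((2*u)) = (2*u)*(1/(2*u)) = 1)
U = 1
h(371) + U = -79/4 + 1 = -75/4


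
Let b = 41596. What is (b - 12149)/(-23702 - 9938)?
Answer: -29447/33640 ≈ -0.87536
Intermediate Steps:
(b - 12149)/(-23702 - 9938) = (41596 - 12149)/(-23702 - 9938) = 29447/(-33640) = 29447*(-1/33640) = -29447/33640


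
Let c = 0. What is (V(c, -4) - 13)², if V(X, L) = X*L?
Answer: 169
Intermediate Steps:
V(X, L) = L*X
(V(c, -4) - 13)² = (-4*0 - 13)² = (0 - 13)² = (-13)² = 169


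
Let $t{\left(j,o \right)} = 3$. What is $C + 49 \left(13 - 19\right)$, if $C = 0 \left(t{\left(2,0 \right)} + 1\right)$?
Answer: $-294$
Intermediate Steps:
$C = 0$ ($C = 0 \left(3 + 1\right) = 0 \cdot 4 = 0$)
$C + 49 \left(13 - 19\right) = 0 + 49 \left(13 - 19\right) = 0 + 49 \left(-6\right) = 0 - 294 = -294$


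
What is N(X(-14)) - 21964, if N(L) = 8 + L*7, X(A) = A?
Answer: -22054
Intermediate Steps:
N(L) = 8 + 7*L
N(X(-14)) - 21964 = (8 + 7*(-14)) - 21964 = (8 - 98) - 21964 = -90 - 21964 = -22054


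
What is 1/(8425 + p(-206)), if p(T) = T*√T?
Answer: 8425/79722441 + 206*I*√206/79722441 ≈ 0.00010568 + 3.7087e-5*I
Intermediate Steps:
p(T) = T^(3/2)
1/(8425 + p(-206)) = 1/(8425 + (-206)^(3/2)) = 1/(8425 - 206*I*√206)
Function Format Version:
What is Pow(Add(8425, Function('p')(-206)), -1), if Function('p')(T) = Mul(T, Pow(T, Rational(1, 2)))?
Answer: Add(Rational(8425, 79722441), Mul(Rational(206, 79722441), I, Pow(206, Rational(1, 2)))) ≈ Add(0.00010568, Mul(3.7087e-5, I))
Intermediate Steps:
Function('p')(T) = Pow(T, Rational(3, 2))
Pow(Add(8425, Function('p')(-206)), -1) = Pow(Add(8425, Pow(-206, Rational(3, 2))), -1) = Pow(Add(8425, Mul(-206, I, Pow(206, Rational(1, 2)))), -1)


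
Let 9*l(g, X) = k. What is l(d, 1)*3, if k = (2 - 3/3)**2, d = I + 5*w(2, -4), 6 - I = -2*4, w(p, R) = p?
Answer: 1/3 ≈ 0.33333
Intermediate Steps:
I = 14 (I = 6 - (-2)*4 = 6 - 1*(-8) = 6 + 8 = 14)
d = 24 (d = 14 + 5*2 = 14 + 10 = 24)
k = 1 (k = (2 - 3*1/3)**2 = (2 - 1)**2 = 1**2 = 1)
l(g, X) = 1/9 (l(g, X) = (1/9)*1 = 1/9)
l(d, 1)*3 = (1/9)*3 = 1/3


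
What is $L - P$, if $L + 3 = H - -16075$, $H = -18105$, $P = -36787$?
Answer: $34754$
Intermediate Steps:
$L = -2033$ ($L = -3 - 2030 = -2033$)
$L - P = -2033 - -36787 = -2033 + 36787 = 34754$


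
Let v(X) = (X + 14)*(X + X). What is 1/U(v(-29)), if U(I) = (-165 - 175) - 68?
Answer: -1/408 ≈ -0.0024510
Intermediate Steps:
v(X) = 2*X*(14 + X) (v(X) = (14 + X)*(2*X) = 2*X*(14 + X))
U(I) = -408 (U(I) = -340 - 68 = -408)
1/U(v(-29)) = 1/(-408) = -1/408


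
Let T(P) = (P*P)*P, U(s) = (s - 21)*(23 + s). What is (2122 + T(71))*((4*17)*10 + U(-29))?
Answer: 352832340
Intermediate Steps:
U(s) = (-21 + s)*(23 + s)
T(P) = P³ (T(P) = P²*P = P³)
(2122 + T(71))*((4*17)*10 + U(-29)) = (2122 + 71³)*((4*17)*10 + (-483 + (-29)² + 2*(-29))) = (2122 + 357911)*(68*10 + (-483 + 841 - 58)) = 360033*(680 + 300) = 360033*980 = 352832340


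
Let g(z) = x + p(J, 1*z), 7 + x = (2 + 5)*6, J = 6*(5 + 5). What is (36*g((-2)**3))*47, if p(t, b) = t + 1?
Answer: 162432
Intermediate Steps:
J = 60 (J = 6*10 = 60)
x = 35 (x = -7 + (2 + 5)*6 = -7 + 7*6 = -7 + 42 = 35)
p(t, b) = 1 + t
g(z) = 96 (g(z) = 35 + (1 + 60) = 35 + 61 = 96)
(36*g((-2)**3))*47 = (36*96)*47 = 3456*47 = 162432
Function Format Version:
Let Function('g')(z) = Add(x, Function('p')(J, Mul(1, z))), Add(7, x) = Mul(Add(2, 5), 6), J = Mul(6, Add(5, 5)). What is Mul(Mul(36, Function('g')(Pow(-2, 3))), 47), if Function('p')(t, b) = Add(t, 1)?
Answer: 162432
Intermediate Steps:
J = 60 (J = Mul(6, 10) = 60)
x = 35 (x = Add(-7, Mul(Add(2, 5), 6)) = Add(-7, Mul(7, 6)) = Add(-7, 42) = 35)
Function('p')(t, b) = Add(1, t)
Function('g')(z) = 96 (Function('g')(z) = Add(35, Add(1, 60)) = Add(35, 61) = 96)
Mul(Mul(36, Function('g')(Pow(-2, 3))), 47) = Mul(Mul(36, 96), 47) = Mul(3456, 47) = 162432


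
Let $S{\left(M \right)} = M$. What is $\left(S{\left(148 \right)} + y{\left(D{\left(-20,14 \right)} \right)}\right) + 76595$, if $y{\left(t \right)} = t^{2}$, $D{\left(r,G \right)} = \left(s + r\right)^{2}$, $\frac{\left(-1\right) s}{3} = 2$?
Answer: $533719$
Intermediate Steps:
$s = -6$ ($s = \left(-3\right) 2 = -6$)
$D{\left(r,G \right)} = \left(-6 + r\right)^{2}$
$\left(S{\left(148 \right)} + y{\left(D{\left(-20,14 \right)} \right)}\right) + 76595 = \left(148 + \left(\left(-6 - 20\right)^{2}\right)^{2}\right) + 76595 = \left(148 + \left(\left(-26\right)^{2}\right)^{2}\right) + 76595 = \left(148 + 676^{2}\right) + 76595 = \left(148 + 456976\right) + 76595 = 457124 + 76595 = 533719$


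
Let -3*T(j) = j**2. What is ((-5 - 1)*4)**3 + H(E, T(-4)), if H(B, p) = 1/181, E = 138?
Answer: -2502143/181 ≈ -13824.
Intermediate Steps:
T(j) = -j**2/3
H(B, p) = 1/181
((-5 - 1)*4)**3 + H(E, T(-4)) = ((-5 - 1)*4)**3 + 1/181 = (-6*4)**3 + 1/181 = (-24)**3 + 1/181 = -13824 + 1/181 = -2502143/181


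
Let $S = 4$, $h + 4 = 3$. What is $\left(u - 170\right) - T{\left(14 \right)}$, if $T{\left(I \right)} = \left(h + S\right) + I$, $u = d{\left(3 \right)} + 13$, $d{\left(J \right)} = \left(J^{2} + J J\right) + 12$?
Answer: $-144$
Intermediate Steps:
$h = -1$ ($h = -4 + 3 = -1$)
$d{\left(J \right)} = 12 + 2 J^{2}$ ($d{\left(J \right)} = \left(J^{2} + J^{2}\right) + 12 = 2 J^{2} + 12 = 12 + 2 J^{2}$)
$u = 43$ ($u = \left(12 + 2 \cdot 3^{2}\right) + 13 = \left(12 + 2 \cdot 9\right) + 13 = \left(12 + 18\right) + 13 = 30 + 13 = 43$)
$T{\left(I \right)} = 3 + I$ ($T{\left(I \right)} = \left(-1 + 4\right) + I = 3 + I$)
$\left(u - 170\right) - T{\left(14 \right)} = \left(43 - 170\right) - \left(3 + 14\right) = -127 - 17 = -144$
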